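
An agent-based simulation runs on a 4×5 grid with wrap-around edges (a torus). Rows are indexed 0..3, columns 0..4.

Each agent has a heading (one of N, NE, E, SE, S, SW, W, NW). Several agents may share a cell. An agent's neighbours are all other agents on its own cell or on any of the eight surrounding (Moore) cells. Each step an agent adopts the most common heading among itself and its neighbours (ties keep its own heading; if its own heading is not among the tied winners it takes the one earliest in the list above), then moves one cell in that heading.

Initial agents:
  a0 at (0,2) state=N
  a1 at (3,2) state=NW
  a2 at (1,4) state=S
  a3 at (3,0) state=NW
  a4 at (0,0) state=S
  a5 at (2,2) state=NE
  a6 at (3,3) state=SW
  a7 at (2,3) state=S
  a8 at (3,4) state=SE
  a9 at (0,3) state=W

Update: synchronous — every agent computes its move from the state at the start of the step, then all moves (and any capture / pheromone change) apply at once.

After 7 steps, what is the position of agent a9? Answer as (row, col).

t=1: a0@(3,2):N a1@(2,1):NW a2@(2,4):S a3@(2,4):NW a4@(1,0):S a5@(1,3):NE a6@(0,2):SW a7@(3,3):S a8@(0,4):S a9@(0,2):W
t=2: a0@(2,2):N a1@(1,0):NW a2@(3,4):S a3@(3,4):S a4@(2,0):S a5@(2,3):S a6@(1,1):SW a7@(0,3):S a8@(1,4):S a9@(0,1):W
t=3: a0@(1,2):N a1@(2,0):S a2@(0,4):S a3@(0,4):S a4@(3,0):S a5@(3,3):S a6@(2,0):SW a7@(1,3):S a8@(2,4):S a9@(0,0):W
t=4: a0@(0,2):N a1@(3,0):S a2@(1,4):S a3@(1,4):S a4@(0,0):S a5@(0,3):S a6@(3,0):S a7@(2,3):S a8@(3,4):S a9@(1,0):S
t=5: a0@(3,2):N a1@(0,0):S a2@(2,4):S a3@(2,4):S a4@(1,0):S a5@(1,3):S a6@(0,0):S a7@(3,3):S a8@(0,4):S a9@(2,0):S
t=6: a0@(2,2):N a1@(1,0):S a2@(3,4):S a3@(3,4):S a4@(2,0):S a5@(2,3):S a6@(1,0):S a7@(0,3):S a8@(1,4):S a9@(3,0):S
t=7: a0@(1,2):N a1@(2,0):S a2@(0,4):S a3@(0,4):S a4@(3,0):S a5@(3,3):S a6@(2,0):S a7@(1,3):S a8@(2,4):S a9@(0,0):S

(0, 0)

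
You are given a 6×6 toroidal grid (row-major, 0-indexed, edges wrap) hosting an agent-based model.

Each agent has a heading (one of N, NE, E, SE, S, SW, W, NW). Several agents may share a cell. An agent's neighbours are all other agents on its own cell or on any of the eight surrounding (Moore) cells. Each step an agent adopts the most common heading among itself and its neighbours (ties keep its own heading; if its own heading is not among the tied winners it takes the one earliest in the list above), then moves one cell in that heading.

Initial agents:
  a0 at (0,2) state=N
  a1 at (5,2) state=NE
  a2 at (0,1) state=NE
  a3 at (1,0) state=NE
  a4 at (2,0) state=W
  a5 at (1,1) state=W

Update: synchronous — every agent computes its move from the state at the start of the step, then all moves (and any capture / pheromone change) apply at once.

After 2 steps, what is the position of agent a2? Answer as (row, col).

t=1: a0@(5,3):NE a1@(4,3):NE a2@(5,2):NE a3@(0,1):NE a4@(2,5):W a5@(1,0):W
t=2: a0@(4,4):NE a1@(3,4):NE a2@(4,3):NE a3@(5,2):NE a4@(2,4):W a5@(1,5):W

(4, 3)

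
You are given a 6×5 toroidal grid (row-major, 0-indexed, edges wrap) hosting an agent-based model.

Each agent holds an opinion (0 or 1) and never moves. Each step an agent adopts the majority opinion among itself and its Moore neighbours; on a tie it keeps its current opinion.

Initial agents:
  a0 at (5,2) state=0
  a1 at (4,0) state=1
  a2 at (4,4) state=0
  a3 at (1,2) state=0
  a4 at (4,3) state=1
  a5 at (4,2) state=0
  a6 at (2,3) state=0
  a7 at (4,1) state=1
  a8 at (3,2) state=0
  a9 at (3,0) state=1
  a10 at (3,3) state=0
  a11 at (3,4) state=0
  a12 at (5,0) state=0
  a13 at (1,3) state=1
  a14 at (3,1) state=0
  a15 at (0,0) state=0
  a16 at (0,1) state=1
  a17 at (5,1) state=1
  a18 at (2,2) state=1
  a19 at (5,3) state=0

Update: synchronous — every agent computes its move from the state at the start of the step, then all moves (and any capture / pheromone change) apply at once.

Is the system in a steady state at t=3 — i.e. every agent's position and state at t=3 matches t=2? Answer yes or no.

t=1: a0@(5,2):1 a1@(4,0):1 a2@(4,4):0 a3@(1,2):1 a4@(4,3):0 a5@(4,2):0 a6@(2,3):0 a7@(4,1):0 a8@(3,2):0 a9@(3,0):1 a10@(3,3):0 a11@(3,4):0 a12@(5,0):1 a13@(1,3):1 a14@(3,1):1 a15@(0,0):0 a16@(0,1):0 a17@(5,1):1 a18@(2,2):0 a19@(5,3):0
t=2: a0@(5,2):0 a1@(4,0):1 a2@(4,4):0 a3@(1,2):0 a4@(4,3):0 a5@(4,2):0 a6@(2,3):0 a7@(4,1):1 a8@(3,2):0 a9@(3,0):1 a10@(3,3):0 a11@(3,4):0 a12@(5,0):0 a13@(1,3):1 a14@(3,1):0 a15@(0,0):0 a16@(0,1):1 a17@(5,1):1 a18@(2,2):0 a19@(5,3):0
t=3: a0@(5,2):0 a1@(4,0):1 a2@(4,4):0 a3@(1,2):0 a4@(4,3):0 a5@(4,2):0 a6@(2,3):0 a7@(4,1):0 a8@(3,2):0 a9@(3,0):1 a10@(3,3):0 a11@(3,4):0 a12@(5,0):1 a13@(1,3):0 a14@(3,1):0 a15@(0,0):0 a16@(0,1):0 a17@(5,1):1 a18@(2,2):0 a19@(5,3):0

no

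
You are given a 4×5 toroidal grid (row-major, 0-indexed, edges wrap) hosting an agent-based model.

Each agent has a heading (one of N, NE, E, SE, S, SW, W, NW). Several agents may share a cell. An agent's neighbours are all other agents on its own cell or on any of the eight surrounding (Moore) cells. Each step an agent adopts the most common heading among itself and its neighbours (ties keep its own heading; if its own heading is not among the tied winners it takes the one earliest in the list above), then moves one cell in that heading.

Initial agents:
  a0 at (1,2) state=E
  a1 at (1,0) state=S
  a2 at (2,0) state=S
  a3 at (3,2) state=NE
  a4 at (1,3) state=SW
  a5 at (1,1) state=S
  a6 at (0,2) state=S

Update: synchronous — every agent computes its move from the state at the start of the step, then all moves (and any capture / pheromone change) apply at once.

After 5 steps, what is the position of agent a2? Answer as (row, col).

t=1: a0@(2,2):S a1@(2,0):S a2@(3,0):S a3@(2,3):NE a4@(2,2):SW a5@(2,1):S a6@(1,2):S
t=2: a0@(3,2):S a1@(3,0):S a2@(0,0):S a3@(3,3):S a4@(3,2):S a5@(3,1):S a6@(2,2):S
t=3: a0@(0,2):S a1@(0,0):S a2@(1,0):S a3@(0,3):S a4@(0,2):S a5@(0,1):S a6@(3,2):S
t=4: a0@(1,2):S a1@(1,0):S a2@(2,0):S a3@(1,3):S a4@(1,2):S a5@(1,1):S a6@(0,2):S
t=5: a0@(2,2):S a1@(2,0):S a2@(3,0):S a3@(2,3):S a4@(2,2):S a5@(2,1):S a6@(1,2):S

(3, 0)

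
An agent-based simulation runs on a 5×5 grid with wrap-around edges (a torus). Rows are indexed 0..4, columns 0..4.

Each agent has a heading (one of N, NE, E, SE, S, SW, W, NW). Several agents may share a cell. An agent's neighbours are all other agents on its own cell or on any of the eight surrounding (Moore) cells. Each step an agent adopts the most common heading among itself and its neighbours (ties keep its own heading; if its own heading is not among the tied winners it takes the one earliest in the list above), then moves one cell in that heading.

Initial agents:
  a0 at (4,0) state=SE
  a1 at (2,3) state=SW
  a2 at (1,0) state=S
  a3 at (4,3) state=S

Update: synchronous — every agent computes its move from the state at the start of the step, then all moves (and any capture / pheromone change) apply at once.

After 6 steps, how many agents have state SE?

1

t=1: a0@(0,1):SE a1@(3,2):SW a2@(2,0):S a3@(0,3):S
t=2: a0@(1,2):SE a1@(4,1):SW a2@(3,0):S a3@(1,3):S
t=3: a0@(2,3):SE a1@(0,0):SW a2@(4,0):S a3@(2,3):S
t=4: a0@(3,4):SE a1@(1,4):SW a2@(0,0):S a3@(3,3):S
t=5: a0@(4,0):SE a1@(2,3):SW a2@(1,0):S a3@(4,3):S
t=6: a0@(0,1):SE a1@(3,2):SW a2@(2,0):S a3@(0,3):S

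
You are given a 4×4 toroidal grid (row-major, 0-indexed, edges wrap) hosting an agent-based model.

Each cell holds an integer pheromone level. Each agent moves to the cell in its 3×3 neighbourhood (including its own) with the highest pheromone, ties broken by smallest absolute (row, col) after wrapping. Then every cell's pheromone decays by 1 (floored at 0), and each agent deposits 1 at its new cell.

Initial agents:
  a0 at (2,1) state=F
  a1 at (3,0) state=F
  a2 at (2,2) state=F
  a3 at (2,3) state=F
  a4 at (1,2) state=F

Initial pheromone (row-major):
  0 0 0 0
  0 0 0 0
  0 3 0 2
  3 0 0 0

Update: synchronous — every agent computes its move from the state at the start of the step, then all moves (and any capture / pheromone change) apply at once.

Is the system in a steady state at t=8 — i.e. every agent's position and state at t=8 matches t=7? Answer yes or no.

yes

t=1: a0@(2,1) a1@(2,1) a2@(2,1) a3@(3,0) a4@(2,1) | pheromone: 0 0 0 0 / 0 0 0 0 / 0 6 0 1 / 3 0 0 0
t=2: a0@(2,1) a1@(2,1) a2@(2,1) a3@(2,1) a4@(2,1) | pheromone: 0 0 0 0 / 0 0 0 0 / 0 10 0 0 / 2 0 0 0
t=3: a0@(2,1) a1@(2,1) a2@(2,1) a3@(2,1) a4@(2,1) | pheromone: 0 0 0 0 / 0 0 0 0 / 0 14 0 0 / 1 0 0 0
t=4: a0@(2,1) a1@(2,1) a2@(2,1) a3@(2,1) a4@(2,1) | pheromone: 0 0 0 0 / 0 0 0 0 / 0 18 0 0 / 0 0 0 0
t=5: a0@(2,1) a1@(2,1) a2@(2,1) a3@(2,1) a4@(2,1) | pheromone: 0 0 0 0 / 0 0 0 0 / 0 22 0 0 / 0 0 0 0
t=6: a0@(2,1) a1@(2,1) a2@(2,1) a3@(2,1) a4@(2,1) | pheromone: 0 0 0 0 / 0 0 0 0 / 0 26 0 0 / 0 0 0 0
t=7: a0@(2,1) a1@(2,1) a2@(2,1) a3@(2,1) a4@(2,1) | pheromone: 0 0 0 0 / 0 0 0 0 / 0 30 0 0 / 0 0 0 0
t=8: a0@(2,1) a1@(2,1) a2@(2,1) a3@(2,1) a4@(2,1) | pheromone: 0 0 0 0 / 0 0 0 0 / 0 34 0 0 / 0 0 0 0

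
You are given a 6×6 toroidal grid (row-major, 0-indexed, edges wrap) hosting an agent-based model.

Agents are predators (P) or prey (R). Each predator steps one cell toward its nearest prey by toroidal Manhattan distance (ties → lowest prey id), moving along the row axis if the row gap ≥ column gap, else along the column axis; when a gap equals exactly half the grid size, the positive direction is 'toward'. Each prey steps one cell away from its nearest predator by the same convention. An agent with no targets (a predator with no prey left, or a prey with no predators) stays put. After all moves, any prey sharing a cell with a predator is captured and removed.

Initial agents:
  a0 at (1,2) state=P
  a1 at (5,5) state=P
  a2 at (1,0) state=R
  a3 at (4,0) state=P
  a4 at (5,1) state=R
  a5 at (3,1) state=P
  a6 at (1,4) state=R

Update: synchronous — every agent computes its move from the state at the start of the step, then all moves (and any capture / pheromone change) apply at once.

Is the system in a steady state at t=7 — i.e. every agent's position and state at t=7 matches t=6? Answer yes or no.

no

t=1: a0@(1,1):P a1@(5,0):P a2@(1,5):R a3@(5,0):P a4@(5,2):R a5@(4,1):P a6@(1,5):R
t=2: a0@(1,0):P a1@(5,1):P a2@(1,4):R a3@(5,1):P a4@(5,3):R a5@(5,1):P a6@(1,4):R
t=3: a0@(1,5):P a1@(5,2):P a2@(1,3):R a3@(5,2):P a4@(5,4):R a5@(5,2):P a6@(1,3):R
t=4: a0@(1,4):P a1@(5,3):P a2@(1,2):R a3@(5,3):P a4@(5,5):R a5@(5,3):P a6@(1,2):R
t=5: a0@(1,3):P a1@(5,4):P a2@(1,1):R a3@(5,4):P a4@(5,0):R a5@(5,4):P a6@(1,1):R
t=6: a0@(1,2):P a1@(5,5):P a2@(1,0):R a3@(5,5):P a4@(5,1):R a5@(5,5):P a6@(1,0):R
t=7: a0@(1,1):P a1@(5,0):P a2@(1,5):R a3@(5,0):P a4@(5,2):R a5@(5,0):P a6@(1,5):R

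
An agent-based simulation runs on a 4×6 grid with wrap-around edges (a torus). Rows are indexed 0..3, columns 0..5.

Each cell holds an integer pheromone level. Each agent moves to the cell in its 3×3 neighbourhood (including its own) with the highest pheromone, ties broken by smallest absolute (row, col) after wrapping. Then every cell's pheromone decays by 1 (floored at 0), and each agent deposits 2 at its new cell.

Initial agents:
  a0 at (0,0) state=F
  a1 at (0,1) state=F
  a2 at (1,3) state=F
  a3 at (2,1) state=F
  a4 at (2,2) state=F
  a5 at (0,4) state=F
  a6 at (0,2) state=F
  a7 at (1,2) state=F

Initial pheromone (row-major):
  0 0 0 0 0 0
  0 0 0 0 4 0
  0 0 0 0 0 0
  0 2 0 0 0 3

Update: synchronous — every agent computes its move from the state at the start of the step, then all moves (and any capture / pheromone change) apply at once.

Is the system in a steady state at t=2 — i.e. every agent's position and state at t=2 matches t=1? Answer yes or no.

no

t=1: a0@(3,5) a1@(3,1) a2@(1,4) a3@(3,1) a4@(3,1) a5@(1,4) a6@(3,1) a7@(0,1) | pheromone: 0 2 0 0 0 0 / 0 0 0 0 7 0 / 0 0 0 0 0 0 / 0 9 0 0 0 4
t=2: a0@(3,5) a1@(3,1) a2@(1,4) a3@(3,1) a4@(3,1) a5@(1,4) a6@(3,1) a7@(3,1) | pheromone: 0 1 0 0 0 0 / 0 0 0 0 10 0 / 0 0 0 0 0 0 / 0 18 0 0 0 5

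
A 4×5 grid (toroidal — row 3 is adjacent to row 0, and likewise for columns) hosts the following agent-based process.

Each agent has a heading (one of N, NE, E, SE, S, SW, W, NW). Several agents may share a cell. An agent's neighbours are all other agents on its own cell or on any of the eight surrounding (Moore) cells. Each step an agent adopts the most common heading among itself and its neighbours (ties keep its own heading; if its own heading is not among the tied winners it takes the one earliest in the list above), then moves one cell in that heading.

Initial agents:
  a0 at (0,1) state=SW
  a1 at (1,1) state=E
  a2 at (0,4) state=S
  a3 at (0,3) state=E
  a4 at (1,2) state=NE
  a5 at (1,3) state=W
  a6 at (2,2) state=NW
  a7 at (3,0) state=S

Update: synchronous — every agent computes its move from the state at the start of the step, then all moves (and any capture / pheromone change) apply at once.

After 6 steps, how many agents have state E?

t=1: a0@(1,0):SW a1@(1,2):E a2@(1,4):S a3@(0,4):E a4@(1,3):E a5@(1,2):W a6@(1,1):NW a7@(0,0):S
t=2: a0@(2,0):S a1@(1,3):E a2@(2,4):S a3@(0,0):E a4@(1,4):E a5@(1,3):E a6@(0,0):NW a7@(1,0):S
t=3: a0@(3,0):S a1@(1,4):E a2@(3,4):S a3@(0,1):E a4@(1,0):E a5@(1,4):E a6@(0,1):E a7@(2,0):S
t=4: a0@(0,0):S a1@(1,0):E a2@(0,4):S a3@(0,2):E a4@(1,1):E a5@(1,0):E a6@(0,2):E a7@(3,0):S
t=5: a0@(1,0):S a1@(1,1):E a2@(1,4):S a3@(0,3):E a4@(1,2):E a5@(1,1):E a6@(0,3):E a7@(0,0):S
t=6: a0@(2,0):S a1@(1,2):E a2@(2,4):S a3@(0,4):E a4@(1,3):E a5@(1,2):E a6@(0,4):E a7@(1,0):S

5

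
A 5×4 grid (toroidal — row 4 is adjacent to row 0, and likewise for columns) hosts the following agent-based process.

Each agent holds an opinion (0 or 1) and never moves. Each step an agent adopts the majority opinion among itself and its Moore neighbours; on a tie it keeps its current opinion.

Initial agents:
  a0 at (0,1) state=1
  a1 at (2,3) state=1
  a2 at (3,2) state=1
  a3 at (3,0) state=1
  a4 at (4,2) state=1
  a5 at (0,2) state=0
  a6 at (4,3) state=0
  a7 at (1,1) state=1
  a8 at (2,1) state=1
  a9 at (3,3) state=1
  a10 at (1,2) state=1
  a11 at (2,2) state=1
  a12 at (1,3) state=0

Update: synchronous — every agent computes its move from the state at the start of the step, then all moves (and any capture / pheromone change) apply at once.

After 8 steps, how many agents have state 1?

t=1: a0@(0,1):1 a1@(2,3):1 a2@(3,2):1 a3@(3,0):1 a4@(4,2):1 a5@(0,2):1 a6@(4,3):1 a7@(1,1):1 a8@(2,1):1 a9@(3,3):1 a10@(1,2):1 a11@(2,2):1 a12@(1,3):1
t=2: (unchanged — steady state)

13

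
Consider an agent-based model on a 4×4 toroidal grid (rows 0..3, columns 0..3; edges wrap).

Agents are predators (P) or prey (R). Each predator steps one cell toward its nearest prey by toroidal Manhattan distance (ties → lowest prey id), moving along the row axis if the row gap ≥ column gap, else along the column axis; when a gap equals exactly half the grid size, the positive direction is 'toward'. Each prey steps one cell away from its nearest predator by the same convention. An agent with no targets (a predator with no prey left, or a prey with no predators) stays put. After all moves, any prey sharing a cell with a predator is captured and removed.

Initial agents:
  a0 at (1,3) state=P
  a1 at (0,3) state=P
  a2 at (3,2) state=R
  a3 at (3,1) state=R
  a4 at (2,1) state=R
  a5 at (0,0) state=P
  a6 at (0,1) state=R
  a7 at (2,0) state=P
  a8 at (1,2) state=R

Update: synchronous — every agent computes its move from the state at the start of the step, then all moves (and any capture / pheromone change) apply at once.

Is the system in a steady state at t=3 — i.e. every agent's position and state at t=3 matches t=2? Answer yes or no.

t=1: a0@(1,2):P a1@(3,3):P a2@(2,2):R a4@(2,2):R a5@(0,1):P a6@(0,2):R a7@(2,1):P a8@(1,1):R
t=2: a0@(2,2):P a1@(2,3):P a2@(3,2):R a4@(3,2):R a5@(0,2):P a6@(3,2):R a7@(2,2):P a8@(1,0):R
t=3: a0@(3,2):P a1@(3,3):P a2@(0,2):R a4@(0,2):R a5@(3,2):P a6@(0,2):R a7@(3,2):P a8@(0,0):R

no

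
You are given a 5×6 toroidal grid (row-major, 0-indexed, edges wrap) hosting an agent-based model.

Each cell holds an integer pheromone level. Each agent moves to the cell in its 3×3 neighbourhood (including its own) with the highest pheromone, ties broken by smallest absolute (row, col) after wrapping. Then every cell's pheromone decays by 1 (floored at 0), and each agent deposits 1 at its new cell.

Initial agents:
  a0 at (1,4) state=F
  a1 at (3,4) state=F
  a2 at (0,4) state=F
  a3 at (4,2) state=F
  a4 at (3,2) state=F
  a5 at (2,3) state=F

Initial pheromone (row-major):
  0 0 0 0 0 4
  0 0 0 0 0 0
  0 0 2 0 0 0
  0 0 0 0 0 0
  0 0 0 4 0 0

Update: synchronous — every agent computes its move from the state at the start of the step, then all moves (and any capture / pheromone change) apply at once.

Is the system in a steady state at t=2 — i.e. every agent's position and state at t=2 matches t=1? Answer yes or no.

t=1: a0@(0,5) a1@(4,3) a2@(0,5) a3@(4,3) a4@(4,3) a5@(2,2) | pheromone: 0 0 0 0 0 5 / 0 0 0 0 0 0 / 0 0 2 0 0 0 / 0 0 0 0 0 0 / 0 0 0 6 0 0
t=2: a0@(0,5) a1@(4,3) a2@(0,5) a3@(4,3) a4@(4,3) a5@(2,2) | pheromone: 0 0 0 0 0 6 / 0 0 0 0 0 0 / 0 0 2 0 0 0 / 0 0 0 0 0 0 / 0 0 0 8 0 0

yes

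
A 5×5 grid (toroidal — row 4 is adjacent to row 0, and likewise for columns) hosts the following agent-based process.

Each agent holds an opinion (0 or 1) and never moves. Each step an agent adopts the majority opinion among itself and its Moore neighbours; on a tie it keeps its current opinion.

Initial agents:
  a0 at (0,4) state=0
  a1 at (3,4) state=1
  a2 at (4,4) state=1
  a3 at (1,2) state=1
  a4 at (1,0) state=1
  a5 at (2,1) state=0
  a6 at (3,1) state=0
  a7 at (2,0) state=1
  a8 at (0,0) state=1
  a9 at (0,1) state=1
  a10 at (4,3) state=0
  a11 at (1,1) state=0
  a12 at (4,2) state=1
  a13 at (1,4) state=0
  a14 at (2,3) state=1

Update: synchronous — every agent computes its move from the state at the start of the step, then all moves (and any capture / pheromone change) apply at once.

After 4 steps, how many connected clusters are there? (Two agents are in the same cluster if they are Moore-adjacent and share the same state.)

t=1: a0@(0,4):0 a1@(3,4):1 a2@(4,4):1 a3@(1,2):1 a4@(1,0):1 a5@(2,1):0 a6@(3,1):0 a7@(2,0):0 a8@(0,0):1 a9@(0,1):1 a10@(4,3):1 a11@(1,1):1 a12@(4,2):1 a13@(1,4):1 a14@(2,3):1
t=2: a0@(0,4):1 a1@(3,4):1 a2@(4,4):1 a3@(1,2):1 a4@(1,0):1 a5@(2,1):0 a6@(3,1):0 a7@(2,0):1 a8@(0,0):1 a9@(0,1):1 a10@(4,3):1 a11@(1,1):1 a12@(4,2):1 a13@(1,4):1 a14@(2,3):1
t=3: a0@(0,4):1 a1@(3,4):1 a2@(4,4):1 a3@(1,2):1 a4@(1,0):1 a5@(2,1):1 a6@(3,1):0 a7@(2,0):1 a8@(0,0):1 a9@(0,1):1 a10@(4,3):1 a11@(1,1):1 a12@(4,2):1 a13@(1,4):1 a14@(2,3):1
t=4: a0@(0,4):1 a1@(3,4):1 a2@(4,4):1 a3@(1,2):1 a4@(1,0):1 a5@(2,1):1 a6@(3,1):1 a7@(2,0):1 a8@(0,0):1 a9@(0,1):1 a10@(4,3):1 a11@(1,1):1 a12@(4,2):1 a13@(1,4):1 a14@(2,3):1

1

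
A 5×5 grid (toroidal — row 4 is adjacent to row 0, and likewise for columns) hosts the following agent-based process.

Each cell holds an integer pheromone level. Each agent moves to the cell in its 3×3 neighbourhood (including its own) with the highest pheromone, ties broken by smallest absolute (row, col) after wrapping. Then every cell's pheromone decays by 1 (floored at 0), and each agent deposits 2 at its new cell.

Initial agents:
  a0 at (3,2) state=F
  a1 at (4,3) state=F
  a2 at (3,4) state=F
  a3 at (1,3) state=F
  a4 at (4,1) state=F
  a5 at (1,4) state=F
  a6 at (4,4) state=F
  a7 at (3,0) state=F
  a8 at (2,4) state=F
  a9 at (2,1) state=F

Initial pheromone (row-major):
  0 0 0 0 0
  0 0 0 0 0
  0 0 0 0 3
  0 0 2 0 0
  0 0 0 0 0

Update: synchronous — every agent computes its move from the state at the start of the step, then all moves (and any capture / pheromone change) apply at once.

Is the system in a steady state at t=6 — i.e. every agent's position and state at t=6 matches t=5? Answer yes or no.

yes

t=1: a0@(3,2) a1@(3,2) a2@(2,4) a3@(2,4) a4@(3,2) a5@(2,4) a6@(0,0) a7@(2,4) a8@(2,4) a9@(3,2) | pheromone: 2 0 0 0 0 / 0 0 0 0 0 / 0 0 0 0 12 / 0 0 9 0 0 / 0 0 0 0 0
t=2: a0@(3,2) a1@(3,2) a2@(2,4) a3@(2,4) a4@(3,2) a5@(2,4) a6@(0,0) a7@(2,4) a8@(2,4) a9@(3,2) | pheromone: 3 0 0 0 0 / 0 0 0 0 0 / 0 0 0 0 21 / 0 0 16 0 0 / 0 0 0 0 0
t=3: a0@(3,2) a1@(3,2) a2@(2,4) a3@(2,4) a4@(3,2) a5@(2,4) a6@(0,0) a7@(2,4) a8@(2,4) a9@(3,2) | pheromone: 4 0 0 0 0 / 0 0 0 0 0 / 0 0 0 0 30 / 0 0 23 0 0 / 0 0 0 0 0
t=4: a0@(3,2) a1@(3,2) a2@(2,4) a3@(2,4) a4@(3,2) a5@(2,4) a6@(0,0) a7@(2,4) a8@(2,4) a9@(3,2) | pheromone: 5 0 0 0 0 / 0 0 0 0 0 / 0 0 0 0 39 / 0 0 30 0 0 / 0 0 0 0 0
t=5: a0@(3,2) a1@(3,2) a2@(2,4) a3@(2,4) a4@(3,2) a5@(2,4) a6@(0,0) a7@(2,4) a8@(2,4) a9@(3,2) | pheromone: 6 0 0 0 0 / 0 0 0 0 0 / 0 0 0 0 48 / 0 0 37 0 0 / 0 0 0 0 0
t=6: a0@(3,2) a1@(3,2) a2@(2,4) a3@(2,4) a4@(3,2) a5@(2,4) a6@(0,0) a7@(2,4) a8@(2,4) a9@(3,2) | pheromone: 7 0 0 0 0 / 0 0 0 0 0 / 0 0 0 0 57 / 0 0 44 0 0 / 0 0 0 0 0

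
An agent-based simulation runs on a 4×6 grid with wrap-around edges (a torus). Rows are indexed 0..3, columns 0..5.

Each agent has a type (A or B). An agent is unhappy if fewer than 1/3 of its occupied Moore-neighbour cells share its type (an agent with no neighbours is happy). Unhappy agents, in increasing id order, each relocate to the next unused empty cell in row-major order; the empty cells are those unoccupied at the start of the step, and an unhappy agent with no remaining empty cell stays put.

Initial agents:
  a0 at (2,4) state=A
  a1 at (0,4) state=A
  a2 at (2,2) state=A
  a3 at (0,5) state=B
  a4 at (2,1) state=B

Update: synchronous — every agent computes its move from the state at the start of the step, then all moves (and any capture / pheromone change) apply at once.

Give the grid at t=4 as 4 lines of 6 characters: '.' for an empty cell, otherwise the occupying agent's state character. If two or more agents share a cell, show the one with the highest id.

AABB..
......
....A.
......

t=1: a0@(2,4):A a1@(0,0):A a2@(0,1):A a3@(0,2):B a4@(0,3):B
t=2: (unchanged — steady state)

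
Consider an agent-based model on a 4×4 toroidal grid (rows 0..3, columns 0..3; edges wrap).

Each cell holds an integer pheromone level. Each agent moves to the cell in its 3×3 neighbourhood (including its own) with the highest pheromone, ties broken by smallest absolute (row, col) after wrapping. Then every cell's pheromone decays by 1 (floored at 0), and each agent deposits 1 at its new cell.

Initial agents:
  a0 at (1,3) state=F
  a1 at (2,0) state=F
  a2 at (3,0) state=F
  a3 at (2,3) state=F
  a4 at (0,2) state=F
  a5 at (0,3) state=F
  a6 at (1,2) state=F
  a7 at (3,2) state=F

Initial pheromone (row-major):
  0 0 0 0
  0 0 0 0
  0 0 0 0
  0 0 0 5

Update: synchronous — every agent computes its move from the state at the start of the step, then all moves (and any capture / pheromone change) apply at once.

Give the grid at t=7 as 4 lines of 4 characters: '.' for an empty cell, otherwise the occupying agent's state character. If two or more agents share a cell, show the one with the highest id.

....
....
....
...F

t=1: a0@(0,0) a1@(3,3) a2@(3,3) a3@(3,3) a4@(3,3) a5@(3,3) a6@(0,1) a7@(3,3) | pheromone: 1 1 0 0 / 0 0 0 0 / 0 0 0 0 / 0 0 0 10
t=2: a0@(3,3) a1@(3,3) a2@(3,3) a3@(3,3) a4@(3,3) a5@(3,3) a6@(0,0) a7@(3,3) | pheromone: 1 0 0 0 / 0 0 0 0 / 0 0 0 0 / 0 0 0 16
t=3: a0@(3,3) a1@(3,3) a2@(3,3) a3@(3,3) a4@(3,3) a5@(3,3) a6@(3,3) a7@(3,3) | pheromone: 0 0 0 0 / 0 0 0 0 / 0 0 0 0 / 0 0 0 23
t=4: a0@(3,3) a1@(3,3) a2@(3,3) a3@(3,3) a4@(3,3) a5@(3,3) a6@(3,3) a7@(3,3) | pheromone: 0 0 0 0 / 0 0 0 0 / 0 0 0 0 / 0 0 0 30
t=5: a0@(3,3) a1@(3,3) a2@(3,3) a3@(3,3) a4@(3,3) a5@(3,3) a6@(3,3) a7@(3,3) | pheromone: 0 0 0 0 / 0 0 0 0 / 0 0 0 0 / 0 0 0 37
t=6: a0@(3,3) a1@(3,3) a2@(3,3) a3@(3,3) a4@(3,3) a5@(3,3) a6@(3,3) a7@(3,3) | pheromone: 0 0 0 0 / 0 0 0 0 / 0 0 0 0 / 0 0 0 44
t=7: a0@(3,3) a1@(3,3) a2@(3,3) a3@(3,3) a4@(3,3) a5@(3,3) a6@(3,3) a7@(3,3) | pheromone: 0 0 0 0 / 0 0 0 0 / 0 0 0 0 / 0 0 0 51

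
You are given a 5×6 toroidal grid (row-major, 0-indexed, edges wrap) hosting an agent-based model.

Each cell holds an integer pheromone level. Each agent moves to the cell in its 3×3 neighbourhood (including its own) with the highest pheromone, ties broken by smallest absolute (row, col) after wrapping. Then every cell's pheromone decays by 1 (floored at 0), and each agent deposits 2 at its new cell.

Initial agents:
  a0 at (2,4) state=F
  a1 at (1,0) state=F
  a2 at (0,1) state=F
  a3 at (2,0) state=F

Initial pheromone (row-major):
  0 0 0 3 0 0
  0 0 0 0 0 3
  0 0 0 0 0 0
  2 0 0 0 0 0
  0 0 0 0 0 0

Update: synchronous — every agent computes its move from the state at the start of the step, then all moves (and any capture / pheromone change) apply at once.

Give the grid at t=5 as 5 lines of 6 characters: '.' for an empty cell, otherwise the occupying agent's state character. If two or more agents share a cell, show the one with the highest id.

......
.....F
......
......
......

t=1: a0@(1,5) a1@(1,5) a2@(0,0) a3@(1,5) | pheromone: 2 0 0 2 0 0 / 0 0 0 0 0 8 / 0 0 0 0 0 0 / 1 0 0 0 0 0 / 0 0 0 0 0 0
t=2: a0@(1,5) a1@(1,5) a2@(1,5) a3@(1,5) | pheromone: 1 0 0 1 0 0 / 0 0 0 0 0 15 / 0 0 0 0 0 0 / 0 0 0 0 0 0 / 0 0 0 0 0 0
t=3: a0@(1,5) a1@(1,5) a2@(1,5) a3@(1,5) | pheromone: 0 0 0 0 0 0 / 0 0 0 0 0 22 / 0 0 0 0 0 0 / 0 0 0 0 0 0 / 0 0 0 0 0 0
t=4: a0@(1,5) a1@(1,5) a2@(1,5) a3@(1,5) | pheromone: 0 0 0 0 0 0 / 0 0 0 0 0 29 / 0 0 0 0 0 0 / 0 0 0 0 0 0 / 0 0 0 0 0 0
t=5: a0@(1,5) a1@(1,5) a2@(1,5) a3@(1,5) | pheromone: 0 0 0 0 0 0 / 0 0 0 0 0 36 / 0 0 0 0 0 0 / 0 0 0 0 0 0 / 0 0 0 0 0 0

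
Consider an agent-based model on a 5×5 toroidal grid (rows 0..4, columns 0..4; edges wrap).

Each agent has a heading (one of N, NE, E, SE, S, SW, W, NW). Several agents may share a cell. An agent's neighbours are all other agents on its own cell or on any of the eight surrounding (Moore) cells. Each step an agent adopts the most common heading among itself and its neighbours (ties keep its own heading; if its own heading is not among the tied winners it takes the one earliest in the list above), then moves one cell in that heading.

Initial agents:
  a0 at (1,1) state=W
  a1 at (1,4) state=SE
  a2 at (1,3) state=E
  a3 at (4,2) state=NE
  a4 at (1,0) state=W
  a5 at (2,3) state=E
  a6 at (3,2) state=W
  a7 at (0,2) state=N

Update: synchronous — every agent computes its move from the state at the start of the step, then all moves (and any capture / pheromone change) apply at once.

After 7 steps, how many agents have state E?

t=1: a0@(1,0):W a1@(1,0):E a2@(1,4):E a3@(3,3):NE a4@(1,4):W a5@(2,4):E a6@(3,1):W a7@(4,2):N
t=2: a0@(1,1):E a1@(1,1):E a2@(1,0):E a3@(2,4):NE a4@(1,0):E a5@(2,0):E a6@(3,0):W a7@(3,2):N
t=3: a0@(1,2):E a1@(1,2):E a2@(1,1):E a3@(2,0):E a4@(1,1):E a5@(2,1):E a6@(3,4):W a7@(2,2):N
t=4: a0@(1,3):E a1@(1,3):E a2@(1,2):E a3@(2,1):E a4@(1,2):E a5@(2,2):E a6@(3,3):W a7@(2,3):E
t=5: a0@(1,4):E a1@(1,4):E a2@(1,3):E a3@(2,2):E a4@(1,3):E a5@(2,3):E a6@(3,4):E a7@(2,4):E
t=6: a0@(1,0):E a1@(1,0):E a2@(1,4):E a3@(2,3):E a4@(1,4):E a5@(2,4):E a6@(3,0):E a7@(2,0):E
t=7: a0@(1,1):E a1@(1,1):E a2@(1,0):E a3@(2,4):E a4@(1,0):E a5@(2,0):E a6@(3,1):E a7@(2,1):E

8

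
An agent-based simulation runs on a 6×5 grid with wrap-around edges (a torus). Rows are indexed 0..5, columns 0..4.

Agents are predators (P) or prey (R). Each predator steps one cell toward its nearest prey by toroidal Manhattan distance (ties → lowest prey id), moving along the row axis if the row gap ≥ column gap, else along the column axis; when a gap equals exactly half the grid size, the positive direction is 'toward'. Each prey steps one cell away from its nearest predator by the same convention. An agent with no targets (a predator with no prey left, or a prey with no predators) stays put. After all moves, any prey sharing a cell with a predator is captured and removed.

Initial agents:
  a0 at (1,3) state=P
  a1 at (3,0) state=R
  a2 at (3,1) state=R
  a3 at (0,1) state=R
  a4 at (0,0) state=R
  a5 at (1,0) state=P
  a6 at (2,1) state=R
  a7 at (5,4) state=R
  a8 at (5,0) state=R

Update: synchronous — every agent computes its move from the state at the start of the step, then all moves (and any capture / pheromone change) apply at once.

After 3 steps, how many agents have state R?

7

t=1: a0@(1,2):P a1@(4,0):R a2@(4,1):R a3@(5,1):R a4@(5,0):R a5@(0,0):P a6@(3,1):R a7@(4,4):R a8@(4,0):R
t=2: a0@(0,2):P a1@(3,0):R a2@(3,1):R a3@(4,1):R a4@(4,0):R a5@(5,0):P a6@(4,1):R a7@(3,4):R a8@(3,0):R
t=3: a0@(5,2):P a1@(2,0):R a2@(2,1):R a3@(3,1):R a4@(3,0):R a5@(4,0):P a6@(3,1):R a7@(2,4):R a8@(2,0):R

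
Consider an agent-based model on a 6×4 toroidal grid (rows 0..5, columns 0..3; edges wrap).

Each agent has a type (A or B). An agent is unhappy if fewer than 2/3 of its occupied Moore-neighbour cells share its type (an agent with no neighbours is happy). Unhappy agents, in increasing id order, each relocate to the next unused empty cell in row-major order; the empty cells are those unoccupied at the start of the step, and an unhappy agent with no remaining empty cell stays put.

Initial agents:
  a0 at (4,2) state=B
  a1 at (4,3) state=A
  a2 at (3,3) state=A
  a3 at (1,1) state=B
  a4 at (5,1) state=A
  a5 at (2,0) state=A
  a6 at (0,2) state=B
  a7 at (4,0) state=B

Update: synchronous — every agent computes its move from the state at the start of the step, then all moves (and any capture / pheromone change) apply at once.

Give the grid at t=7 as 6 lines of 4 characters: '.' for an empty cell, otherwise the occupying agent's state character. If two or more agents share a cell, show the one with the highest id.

BA.B
A.AA
..B.
.B..
....
....

t=1: a0@(0,0):B a1@(0,1):A a2@(0,3):A a3@(1,0):B a4@(1,2):A a5@(1,3):A a6@(2,1):B a7@(2,2):B
t=2: a0@(0,2):B a1@(1,1):A a2@(2,0):A a3@(2,3):B a4@(3,0):A a5@(3,1):A a6@(2,1):B a7@(3,2):B
t=3: a0@(0,0):B a1@(0,1):A a2@(0,3):A a3@(1,0):B a4@(1,2):A a5@(1,3):A a6@(2,2):B a7@(3,2):B
t=4: a0@(0,2):B a1@(1,1):A a2@(2,0):A a3@(2,1):B a4@(1,2):A a5@(2,3):A a6@(3,0):B a7@(3,2):B
t=5: a0@(0,0):B a1@(0,1):A a2@(0,3):A a3@(1,0):B a4@(1,3):A a5@(2,2):A a6@(3,1):B a7@(3,3):B
t=6: a0@(0,2):B a1@(1,1):A a2@(1,2):A a3@(2,0):B a4@(2,1):A a5@(2,3):A a6@(3,0):B a7@(3,2):B
t=7: a0@(0,0):B a1@(0,1):A a2@(1,2):A a3@(0,3):B a4@(1,0):A a5@(1,3):A a6@(2,2):B a7@(3,1):B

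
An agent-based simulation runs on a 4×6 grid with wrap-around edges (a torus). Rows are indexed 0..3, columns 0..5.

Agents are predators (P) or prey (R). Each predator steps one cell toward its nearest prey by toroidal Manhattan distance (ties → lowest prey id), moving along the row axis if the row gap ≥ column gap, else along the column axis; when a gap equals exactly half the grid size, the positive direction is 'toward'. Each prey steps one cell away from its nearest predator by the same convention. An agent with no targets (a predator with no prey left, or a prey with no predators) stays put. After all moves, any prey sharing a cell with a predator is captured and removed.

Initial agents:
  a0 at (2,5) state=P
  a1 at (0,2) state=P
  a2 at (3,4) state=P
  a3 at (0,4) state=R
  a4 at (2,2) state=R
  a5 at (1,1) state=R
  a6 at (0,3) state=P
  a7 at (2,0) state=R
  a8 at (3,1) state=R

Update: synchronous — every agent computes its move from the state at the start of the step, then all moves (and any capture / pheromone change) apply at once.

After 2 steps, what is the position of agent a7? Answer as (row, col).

t=1: a0@(2,0):P a1@(0,3):P a2@(0,4):P a3@(1,4):R a4@(1,2):R a5@(2,1):R a6@(0,4):P a7@(2,1):R a8@(2,1):R
t=2: a0@(2,1):P a1@(1,3):P a2@(1,4):P a3@(2,4):R a4@(2,2):R a5@(2,2):R a6@(1,4):P a7@(2,2):R a8@(2,2):R

(2, 2)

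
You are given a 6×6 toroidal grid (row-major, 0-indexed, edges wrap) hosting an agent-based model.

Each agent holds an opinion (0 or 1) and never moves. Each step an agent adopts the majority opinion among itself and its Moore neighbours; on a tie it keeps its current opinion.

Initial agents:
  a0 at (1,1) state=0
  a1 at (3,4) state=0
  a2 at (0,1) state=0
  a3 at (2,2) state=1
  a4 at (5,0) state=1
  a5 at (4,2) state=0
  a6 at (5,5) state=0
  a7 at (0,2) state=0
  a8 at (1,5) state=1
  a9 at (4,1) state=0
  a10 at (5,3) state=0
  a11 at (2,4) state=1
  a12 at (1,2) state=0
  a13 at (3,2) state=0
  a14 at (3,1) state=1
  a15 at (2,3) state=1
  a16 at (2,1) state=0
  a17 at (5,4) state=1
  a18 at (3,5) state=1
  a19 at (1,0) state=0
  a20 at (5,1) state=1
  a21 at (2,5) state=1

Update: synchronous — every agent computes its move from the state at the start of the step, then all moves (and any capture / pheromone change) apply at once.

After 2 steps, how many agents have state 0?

t=1: a0@(1,1):0 a1@(3,4):1 a2@(0,1):0 a3@(2,2):0 a4@(5,0):0 a5@(4,2):0 a6@(5,5):1 a7@(0,2):0 a8@(1,5):1 a9@(4,1):0 a10@(5,3):0 a11@(2,4):1 a12@(1,2):0 a13@(3,2):0 a14@(3,1):0 a15@(2,3):1 a16@(2,1):0 a17@(5,4):0 a18@(3,5):1 a19@(1,0):0 a20@(5,1):0 a21@(2,5):1
t=2: a0@(1,1):0 a1@(3,4):1 a2@(0,1):0 a3@(2,2):0 a4@(5,0):0 a5@(4,2):0 a6@(5,5):0 a7@(0,2):0 a8@(1,5):1 a9@(4,1):0 a10@(5,3):0 a11@(2,4):1 a12@(1,2):0 a13@(3,2):0 a14@(3,1):0 a15@(2,3):1 a16@(2,1):0 a17@(5,4):0 a18@(3,5):1 a19@(1,0):0 a20@(5,1):0 a21@(2,5):1

16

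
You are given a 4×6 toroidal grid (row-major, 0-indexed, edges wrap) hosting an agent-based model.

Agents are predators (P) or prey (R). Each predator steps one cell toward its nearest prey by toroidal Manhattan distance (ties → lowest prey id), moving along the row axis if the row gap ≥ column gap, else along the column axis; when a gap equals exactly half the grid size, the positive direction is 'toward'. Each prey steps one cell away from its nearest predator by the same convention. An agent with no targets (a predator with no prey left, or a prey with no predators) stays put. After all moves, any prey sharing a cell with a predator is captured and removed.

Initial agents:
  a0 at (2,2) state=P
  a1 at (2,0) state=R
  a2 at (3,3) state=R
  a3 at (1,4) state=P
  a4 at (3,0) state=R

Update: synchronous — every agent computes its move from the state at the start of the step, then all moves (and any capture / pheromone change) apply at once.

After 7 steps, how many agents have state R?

t=1: a0@(2,1):P a1@(2,5):R a2@(0,3):R a3@(1,5):P a4@(3,5):R
t=2: a0@(2,0):P a1@(3,5):R a2@(0,2):R a3@(2,5):P
t=3: a0@(3,0):P a1@(0,5):R a2@(3,2):R a3@(3,5):P
t=4: a0@(0,0):P a1@(1,5):R a2@(3,3):R a3@(0,5):P
t=5: a0@(1,0):P a1@(2,5):R a2@(3,2):R a3@(1,5):P
t=6: a0@(2,0):P a1@(3,5):R a2@(2,2):R a3@(2,5):P
t=7: a0@(3,0):P a1@(0,5):R a2@(2,3):R a3@(3,5):P

2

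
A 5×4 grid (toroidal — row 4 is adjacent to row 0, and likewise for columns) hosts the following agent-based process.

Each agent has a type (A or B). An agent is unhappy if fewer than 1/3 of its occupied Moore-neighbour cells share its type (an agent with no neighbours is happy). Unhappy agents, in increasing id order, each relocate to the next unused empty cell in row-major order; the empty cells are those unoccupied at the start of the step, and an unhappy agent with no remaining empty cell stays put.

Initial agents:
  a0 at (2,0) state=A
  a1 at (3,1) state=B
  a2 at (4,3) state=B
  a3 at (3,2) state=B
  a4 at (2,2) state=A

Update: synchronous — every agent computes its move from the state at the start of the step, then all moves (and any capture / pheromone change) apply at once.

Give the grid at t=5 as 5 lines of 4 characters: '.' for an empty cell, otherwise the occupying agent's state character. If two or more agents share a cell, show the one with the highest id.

AA..
....
....
.BB.
...B

t=1: a0@(0,0):A a1@(3,1):B a2@(4,3):B a3@(3,2):B a4@(0,1):A
t=2: (unchanged — steady state)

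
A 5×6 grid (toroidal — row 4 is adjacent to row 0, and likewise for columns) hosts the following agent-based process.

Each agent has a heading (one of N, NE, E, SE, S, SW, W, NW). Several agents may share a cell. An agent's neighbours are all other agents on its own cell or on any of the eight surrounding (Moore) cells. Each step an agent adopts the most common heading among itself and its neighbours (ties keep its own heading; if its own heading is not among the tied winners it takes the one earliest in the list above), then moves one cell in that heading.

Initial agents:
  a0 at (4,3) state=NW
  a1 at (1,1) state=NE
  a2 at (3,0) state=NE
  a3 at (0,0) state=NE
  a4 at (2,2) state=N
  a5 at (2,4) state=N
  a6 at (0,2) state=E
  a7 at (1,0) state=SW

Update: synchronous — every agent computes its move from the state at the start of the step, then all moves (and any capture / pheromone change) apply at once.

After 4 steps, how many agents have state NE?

t=1: a0@(3,2):NW a1@(0,2):NE a2@(2,1):NE a3@(4,1):NE a4@(1,2):N a5@(1,4):N a6@(0,3):E a7@(0,1):NE
t=2: a0@(2,3):NE a1@(4,3):NE a2@(1,2):NE a3@(3,2):NE a4@(0,3):NE a5@(0,4):N a6@(4,3):N a7@(4,2):NE
t=3: a0@(1,4):NE a1@(3,4):NE a2@(0,3):NE a3@(2,3):NE a4@(4,4):NE a5@(4,4):N a6@(3,4):NE a7@(3,3):NE
t=4: a0@(0,5):NE a1@(2,5):NE a2@(4,4):NE a3@(1,4):NE a4@(3,5):NE a5@(3,5):NE a6@(2,5):NE a7@(2,4):NE

8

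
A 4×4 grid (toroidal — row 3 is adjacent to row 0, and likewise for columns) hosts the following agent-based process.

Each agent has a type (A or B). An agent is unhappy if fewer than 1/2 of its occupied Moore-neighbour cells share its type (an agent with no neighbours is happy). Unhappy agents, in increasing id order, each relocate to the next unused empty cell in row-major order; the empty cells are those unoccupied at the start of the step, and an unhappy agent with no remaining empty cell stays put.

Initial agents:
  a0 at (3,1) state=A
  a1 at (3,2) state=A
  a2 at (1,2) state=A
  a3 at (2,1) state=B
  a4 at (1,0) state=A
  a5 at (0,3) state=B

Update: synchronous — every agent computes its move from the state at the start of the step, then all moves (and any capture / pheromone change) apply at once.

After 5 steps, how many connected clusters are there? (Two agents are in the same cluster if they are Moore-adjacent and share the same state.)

2

t=1: a0@(3,1):A a1@(0,0):A a2@(0,1):A a3@(0,2):B a4@(1,1):A a5@(1,3):B
t=2: a0@(3,1):A a1@(0,0):A a2@(0,1):A a3@(0,3):B a4@(1,1):A a5@(1,3):B
t=3: (unchanged — steady state)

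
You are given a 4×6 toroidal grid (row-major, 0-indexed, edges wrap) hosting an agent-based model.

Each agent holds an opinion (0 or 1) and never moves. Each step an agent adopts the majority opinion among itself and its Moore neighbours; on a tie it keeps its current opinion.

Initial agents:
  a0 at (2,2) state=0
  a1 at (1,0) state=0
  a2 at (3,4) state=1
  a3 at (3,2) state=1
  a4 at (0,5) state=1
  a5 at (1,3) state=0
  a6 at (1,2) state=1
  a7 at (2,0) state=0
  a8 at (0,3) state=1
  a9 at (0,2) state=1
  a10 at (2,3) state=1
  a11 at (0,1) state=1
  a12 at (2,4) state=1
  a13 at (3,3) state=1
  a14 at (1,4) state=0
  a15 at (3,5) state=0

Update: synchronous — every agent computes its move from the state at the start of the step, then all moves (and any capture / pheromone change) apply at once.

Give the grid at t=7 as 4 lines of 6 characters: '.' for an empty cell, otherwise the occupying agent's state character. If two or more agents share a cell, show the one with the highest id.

.111.1
0.111.
0.111.
..1111

t=1: a0@(2,2):1 a1@(1,0):0 a2@(3,4):1 a3@(3,2):1 a4@(0,5):0 a5@(1,3):1 a6@(1,2):1 a7@(2,0):0 a8@(0,3):1 a9@(0,2):1 a10@(2,3):1 a11@(0,1):1 a12@(2,4):1 a13@(3,3):1 a14@(1,4):1 a15@(3,5):1
t=2: a0@(2,2):1 a1@(1,0):0 a2@(3,4):1 a3@(3,2):1 a4@(0,5):1 a5@(1,3):1 a6@(1,2):1 a7@(2,0):0 a8@(0,3):1 a9@(0,2):1 a10@(2,3):1 a11@(0,1):1 a12@(2,4):1 a13@(3,3):1 a14@(1,4):1 a15@(3,5):1
t=3: (unchanged — steady state)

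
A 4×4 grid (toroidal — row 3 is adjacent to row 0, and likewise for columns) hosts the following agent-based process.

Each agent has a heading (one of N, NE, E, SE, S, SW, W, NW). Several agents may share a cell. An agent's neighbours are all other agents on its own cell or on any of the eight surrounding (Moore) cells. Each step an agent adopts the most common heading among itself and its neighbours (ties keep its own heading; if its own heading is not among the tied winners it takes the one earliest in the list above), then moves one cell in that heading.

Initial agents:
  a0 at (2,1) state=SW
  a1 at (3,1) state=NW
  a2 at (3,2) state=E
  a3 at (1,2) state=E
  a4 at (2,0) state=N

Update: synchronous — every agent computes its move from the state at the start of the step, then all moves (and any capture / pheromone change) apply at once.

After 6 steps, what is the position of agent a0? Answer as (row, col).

t=1: a0@(2,2):E a1@(2,0):NW a2@(3,3):E a3@(1,3):E a4@(1,0):N
t=2: a0@(2,3):E a1@(2,1):E a2@(3,0):E a3@(1,0):E a4@(0,0):N
t=3: a0@(2,0):E a1@(2,2):E a2@(3,1):E a3@(1,1):E a4@(0,1):E
t=4: a0@(2,1):E a1@(2,3):E a2@(3,2):E a3@(1,2):E a4@(0,2):E
t=5: a0@(2,2):E a1@(2,0):E a2@(3,3):E a3@(1,3):E a4@(0,3):E
t=6: a0@(2,3):E a1@(2,1):E a2@(3,0):E a3@(1,0):E a4@(0,0):E

(2, 3)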